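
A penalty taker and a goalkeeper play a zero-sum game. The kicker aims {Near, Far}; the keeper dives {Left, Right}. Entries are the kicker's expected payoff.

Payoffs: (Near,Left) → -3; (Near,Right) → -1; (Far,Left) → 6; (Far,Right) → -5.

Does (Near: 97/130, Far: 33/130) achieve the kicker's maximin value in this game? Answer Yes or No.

Against Left this mix gives (97/130)·(-3) + (33/130)·6 = -93/130.
Against Right this mix gives (97/130)·(-1) + (33/130)·(-5) = -131/65.
The keeper will play Right, holding the kicker to -131/65. Shifting weight toward the row that does better against Right would raise this floor (the equalizing mix achieves -21/13 against both Right and Left), so the proposed strategy is not optimal.

No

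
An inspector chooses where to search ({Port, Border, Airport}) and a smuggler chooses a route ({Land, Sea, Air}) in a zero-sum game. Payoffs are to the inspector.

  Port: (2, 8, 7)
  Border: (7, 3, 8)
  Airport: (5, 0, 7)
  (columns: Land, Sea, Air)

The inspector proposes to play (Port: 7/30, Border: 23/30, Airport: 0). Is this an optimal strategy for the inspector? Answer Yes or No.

Against Land this mix gives (7/30)·2 + (23/30)·7 = 35/6.
Against Sea this mix gives (7/30)·8 + (23/30)·3 = 25/6.
Against Air this mix gives (7/30)·7 + (23/30)·8 = 233/30.
The smuggler will play Sea, holding the inspector to 25/6. Shifting weight toward the row that does better against Sea would raise this floor (the equalizing mix achieves 5 against both Sea and Land), so the proposed strategy is not optimal.

No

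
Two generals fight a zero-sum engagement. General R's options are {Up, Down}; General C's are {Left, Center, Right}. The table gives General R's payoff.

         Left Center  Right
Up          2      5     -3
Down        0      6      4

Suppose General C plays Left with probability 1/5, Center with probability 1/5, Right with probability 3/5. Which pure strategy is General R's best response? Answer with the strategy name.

Down

Expected payoff of Up: (1/5)·2 + (1/5)·5 + (3/5)·(-3) = -2/5.
Expected payoff of Down: (1/5)·0 + (1/5)·6 + (3/5)·4 = 18/5.
The largest is 18/5, so General R's best response is Down.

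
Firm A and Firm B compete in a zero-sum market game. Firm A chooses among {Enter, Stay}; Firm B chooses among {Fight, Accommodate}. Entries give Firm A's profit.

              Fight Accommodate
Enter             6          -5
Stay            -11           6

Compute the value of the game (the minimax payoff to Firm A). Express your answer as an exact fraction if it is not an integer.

Row minima: Enter → -5, Stay → -11; maximin = -5.
Column maxima: Fight → 6, Accommodate → 6; minimax = 6.
-5 ≠ 6, so there is no saddle point; optimal play is mixed.
Let Firm A play Enter with probability p. Expected payoff against Fight: 6p + (-11)(1−p) = 17p − 11; against Accommodate: (-5)p + 6(1−p) = −11p + 6.
Setting these equal: 17p − 11 = −11p + 6 ⇒ 28p = 17 ⇒ p = 17/28, and the value is (17)·(17/28) − 11 = -19/28.
For Firm B: with q = P(Fight), equating Enter's and Stay's payoffs gives 11q − 5 = −17q + 6 ⇒ q = 11/28.

-19/28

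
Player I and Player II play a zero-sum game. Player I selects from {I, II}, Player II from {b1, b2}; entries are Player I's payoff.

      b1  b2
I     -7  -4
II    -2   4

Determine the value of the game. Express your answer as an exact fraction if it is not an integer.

-2

Row minima: I → -7, II → -2; maximin = -2.
Column maxima: b1 → -2, b2 → 4; minimax = -2.
Since maximin = minimax = -2, there is a saddle point and the value is -2.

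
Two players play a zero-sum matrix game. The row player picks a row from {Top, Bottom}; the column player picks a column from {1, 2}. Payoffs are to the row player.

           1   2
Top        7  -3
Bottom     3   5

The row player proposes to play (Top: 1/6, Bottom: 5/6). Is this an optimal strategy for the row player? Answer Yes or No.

Yes

Against 1 this mix gives (1/6)·7 + (5/6)·3 = 11/3.
Against 2 this mix gives (1/6)·(-3) + (5/6)·5 = 11/3.
All of the column player's active replies (1, 2) yield 11/3, and no column does worse for the row player. The mix makes the column player indifferent and guarantees 11/3, so it is optimal.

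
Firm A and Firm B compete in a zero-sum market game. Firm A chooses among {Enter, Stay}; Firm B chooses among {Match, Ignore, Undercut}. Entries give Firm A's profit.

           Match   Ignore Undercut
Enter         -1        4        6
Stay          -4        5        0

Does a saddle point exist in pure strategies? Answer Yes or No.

Yes

Row minima: Enter → -1, Stay → -4; maximin = -1.
Column maxima: Match → -1, Ignore → 5, Undercut → 6; minimax = -1.
maximin = minimax = -1, so a saddle point exists.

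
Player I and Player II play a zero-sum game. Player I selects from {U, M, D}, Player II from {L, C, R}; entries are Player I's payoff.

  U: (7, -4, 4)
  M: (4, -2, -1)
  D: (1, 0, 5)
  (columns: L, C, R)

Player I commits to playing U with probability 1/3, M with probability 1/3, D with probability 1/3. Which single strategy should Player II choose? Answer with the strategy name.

If Player II plays L, Player I's expected payoff is (1/3)·7 + (1/3)·4 + (1/3)·1 = 4.
If Player II plays C, Player I's expected payoff is (1/3)·(-4) + (1/3)·(-2) + (1/3)·0 = -2.
If Player II plays R, Player I's expected payoff is (1/3)·4 + (1/3)·(-1) + (1/3)·5 = 8/3.
Player II minimizes Player I's payoff; the smallest is -2, so the best response is C.

C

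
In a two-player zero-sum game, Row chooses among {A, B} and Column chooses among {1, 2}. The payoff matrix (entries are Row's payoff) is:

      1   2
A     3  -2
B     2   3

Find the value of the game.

13/6

Row minima: A → -2, B → 2; maximin = 2.
Column maxima: 1 → 3, 2 → 3; minimax = 3.
2 ≠ 3, so there is no saddle point; optimal play is mixed.
Let Row play A with probability p. Expected payoff against 1: 3p + 2(1−p) = p + 2; against 2: (-2)p + 3(1−p) = −5p + 3.
Setting these equal: p + 2 = −5p + 3 ⇒ 6p = 1 ⇒ p = 1/6, and the value is (1)·(1/6) + 2 = 13/6.
For Column: with q = P(1), equating A's and B's payoffs gives 5q − 2 = −q + 3 ⇒ q = 5/6.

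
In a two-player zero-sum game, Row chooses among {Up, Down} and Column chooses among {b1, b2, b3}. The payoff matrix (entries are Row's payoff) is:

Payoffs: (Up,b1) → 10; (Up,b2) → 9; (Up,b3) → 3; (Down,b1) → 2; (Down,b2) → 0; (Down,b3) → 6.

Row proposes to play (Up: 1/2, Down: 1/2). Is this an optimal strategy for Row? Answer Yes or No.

Against b1 this mix gives (1/2)·10 + (1/2)·2 = 6.
Against b2 this mix gives (1/2)·9 + (1/2)·0 = 9/2.
Against b3 this mix gives (1/2)·3 + (1/2)·6 = 9/2.
All of Column's active replies (b2, b3) yield 9/2, and no column does worse for Row. The mix makes Column indifferent and guarantees 9/2, so it is optimal.

Yes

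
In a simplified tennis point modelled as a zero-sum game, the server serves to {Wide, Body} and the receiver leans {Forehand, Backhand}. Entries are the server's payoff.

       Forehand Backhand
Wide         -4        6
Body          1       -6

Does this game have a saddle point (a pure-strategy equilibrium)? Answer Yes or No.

No

Row minima: Wide → -4, Body → -6; maximin = -4.
Column maxima: Forehand → 1, Backhand → 6; minimax = 1.
-4 ≠ 1, so no pure-strategy equilibrium exists.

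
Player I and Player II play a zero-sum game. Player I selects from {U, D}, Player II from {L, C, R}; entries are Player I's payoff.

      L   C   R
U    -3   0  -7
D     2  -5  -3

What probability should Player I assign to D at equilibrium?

7/9

Row minima: U → -7, D → -5; maximin = -5.
Column maxima: L → 2, C → 0, R → -3; minimax = -3.
-5 ≠ -3, so there is no saddle point; optimal play is mixed.
L is strictly dominated by R (it gives Player I strictly more in every row), so Player II never plays it.
On the remaining 2×2 (U, D vs C, R):
Let Player I play U with probability p. Expected payoff against C: 0p + (-5)(1−p) = 5p − 5; against R: (-7)p + (-3)(1−p) = −4p − 3.
Setting these equal: 5p − 5 = −4p − 3 ⇒ 9p = 2 ⇒ p = 2/9, and the value is (5)·(2/9) − 5 = -35/9.
For Player II: with q = P(C), equating U's and D's payoffs gives 7q − 7 = −2q − 3 ⇒ q = 4/9.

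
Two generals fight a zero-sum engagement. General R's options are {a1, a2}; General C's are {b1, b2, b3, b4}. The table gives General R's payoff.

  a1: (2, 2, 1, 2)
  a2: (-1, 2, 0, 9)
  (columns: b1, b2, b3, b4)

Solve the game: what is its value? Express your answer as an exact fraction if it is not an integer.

Row minima: a1 → 1, a2 → -1; maximin = 1.
Column maxima: b1 → 2, b2 → 2, b3 → 1, b4 → 9; minimax = 1.
Since maximin = minimax = 1, there is a saddle point and the value is 1.

1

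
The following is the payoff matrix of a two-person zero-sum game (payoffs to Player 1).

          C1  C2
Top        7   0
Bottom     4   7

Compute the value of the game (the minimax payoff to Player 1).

49/10

Row minima: Top → 0, Bottom → 4; maximin = 4.
Column maxima: C1 → 7, C2 → 7; minimax = 7.
4 ≠ 7, so there is no saddle point; optimal play is mixed.
Let Player 1 play Top with probability p. Expected payoff against C1: 7p + 4(1−p) = 3p + 4; against C2: 0p + 7(1−p) = −7p + 7.
Setting these equal: 3p + 4 = −7p + 7 ⇒ 10p = 3 ⇒ p = 3/10, and the value is (3)·(3/10) + 4 = 49/10.
For Player 2: with q = P(C1), equating Top's and Bottom's payoffs gives 7q = −3q + 7 ⇒ q = 7/10.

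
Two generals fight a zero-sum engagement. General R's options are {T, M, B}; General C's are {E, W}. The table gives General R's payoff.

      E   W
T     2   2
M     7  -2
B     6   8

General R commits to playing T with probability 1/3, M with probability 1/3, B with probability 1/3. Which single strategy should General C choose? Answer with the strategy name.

W

If General C plays E, General R's expected payoff is (1/3)·2 + (1/3)·7 + (1/3)·6 = 5.
If General C plays W, General R's expected payoff is (1/3)·2 + (1/3)·(-2) + (1/3)·8 = 8/3.
General C minimizes General R's payoff; the smallest is 8/3, so the best response is W.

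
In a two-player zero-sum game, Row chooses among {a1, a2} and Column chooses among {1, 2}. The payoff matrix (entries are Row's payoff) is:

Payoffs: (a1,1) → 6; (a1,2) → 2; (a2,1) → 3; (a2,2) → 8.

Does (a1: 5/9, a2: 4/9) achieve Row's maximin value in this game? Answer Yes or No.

Yes

Against 1 this mix gives (5/9)·6 + (4/9)·3 = 14/3.
Against 2 this mix gives (5/9)·2 + (4/9)·8 = 14/3.
All of Column's active replies (1, 2) yield 14/3, and no column does worse for Row. The mix makes Column indifferent and guarantees 14/3, so it is optimal.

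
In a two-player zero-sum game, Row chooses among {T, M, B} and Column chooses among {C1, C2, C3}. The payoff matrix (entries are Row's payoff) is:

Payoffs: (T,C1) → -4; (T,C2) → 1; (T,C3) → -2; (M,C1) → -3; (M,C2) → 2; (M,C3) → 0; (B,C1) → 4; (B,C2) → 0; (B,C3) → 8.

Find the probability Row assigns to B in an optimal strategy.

Row minima: T → -4, M → -3, B → 0; maximin = 0.
Column maxima: C1 → 4, C2 → 2, C3 → 8; minimax = 2.
0 ≠ 2, so there is no saddle point; optimal play is mixed.
T is strictly dominated by M, so Row never plays it.
C3 is strictly dominated by C1 (it gives Row strictly more in every row), so Column never plays it.
On the remaining 2×2 (M, B vs C1, C2):
Let Row play M with probability p. Expected payoff against C1: (-3)p + 4(1−p) = −7p + 4; against C2: 2p + 0(1−p) = 2p.
Setting these equal: −7p + 4 = 2p ⇒ −9p = -4 ⇒ p = 4/9, and the value is (-7)·(4/9) + 4 = 8/9.
For Column: with q = P(C1), equating M's and B's payoffs gives −5q + 2 = 4q ⇒ q = 2/9.

5/9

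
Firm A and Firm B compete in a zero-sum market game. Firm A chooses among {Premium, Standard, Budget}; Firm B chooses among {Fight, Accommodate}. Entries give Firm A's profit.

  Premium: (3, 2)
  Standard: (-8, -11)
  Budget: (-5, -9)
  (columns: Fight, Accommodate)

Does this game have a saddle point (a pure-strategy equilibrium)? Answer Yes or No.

Yes

Row minima: Premium → 2, Standard → -11, Budget → -9; maximin = 2.
Column maxima: Fight → 3, Accommodate → 2; minimax = 2.
maximin = minimax = 2, so a saddle point exists.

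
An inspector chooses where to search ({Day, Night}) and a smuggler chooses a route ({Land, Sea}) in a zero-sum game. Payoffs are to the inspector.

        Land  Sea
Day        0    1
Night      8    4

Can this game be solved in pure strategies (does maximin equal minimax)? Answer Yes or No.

Row minima: Day → 0, Night → 4; maximin = 4.
Column maxima: Land → 8, Sea → 4; minimax = 4.
maximin = minimax = 4, so a saddle point exists.

Yes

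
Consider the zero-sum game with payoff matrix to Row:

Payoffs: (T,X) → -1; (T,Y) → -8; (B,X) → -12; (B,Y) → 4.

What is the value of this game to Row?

-100/23

Row minima: T → -8, B → -12; maximin = -8.
Column maxima: X → -1, Y → 4; minimax = -1.
-8 ≠ -1, so there is no saddle point; optimal play is mixed.
Let Row play T with probability p. Expected payoff against X: (-1)p + (-12)(1−p) = 11p − 12; against Y: (-8)p + 4(1−p) = −12p + 4.
Setting these equal: 11p − 12 = −12p + 4 ⇒ 23p = 16 ⇒ p = 16/23, and the value is (11)·(16/23) − 12 = -100/23.
For Column: with q = P(X), equating T's and B's payoffs gives 7q − 8 = −16q + 4 ⇒ q = 12/23.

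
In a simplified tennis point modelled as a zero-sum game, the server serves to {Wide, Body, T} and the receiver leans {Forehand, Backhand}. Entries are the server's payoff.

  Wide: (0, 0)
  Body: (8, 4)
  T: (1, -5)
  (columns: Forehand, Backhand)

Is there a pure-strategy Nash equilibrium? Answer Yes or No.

Row minima: Wide → 0, Body → 4, T → -5; maximin = 4.
Column maxima: Forehand → 8, Backhand → 4; minimax = 4.
maximin = minimax = 4, so a saddle point exists.

Yes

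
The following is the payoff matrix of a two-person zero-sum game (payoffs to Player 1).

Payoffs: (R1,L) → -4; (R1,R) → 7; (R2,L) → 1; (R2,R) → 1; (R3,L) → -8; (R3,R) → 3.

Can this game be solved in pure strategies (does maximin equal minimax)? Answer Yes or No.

Yes

Row minima: R1 → -4, R2 → 1, R3 → -8; maximin = 1.
Column maxima: L → 1, R → 7; minimax = 1.
maximin = minimax = 1, so a saddle point exists.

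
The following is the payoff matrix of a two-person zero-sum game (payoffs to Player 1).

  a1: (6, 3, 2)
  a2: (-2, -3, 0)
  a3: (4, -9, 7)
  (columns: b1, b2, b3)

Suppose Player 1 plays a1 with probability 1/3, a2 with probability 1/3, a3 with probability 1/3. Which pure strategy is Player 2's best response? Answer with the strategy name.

b2

If Player 2 plays b1, Player 1's expected payoff is (1/3)·6 + (1/3)·(-2) + (1/3)·4 = 8/3.
If Player 2 plays b2, Player 1's expected payoff is (1/3)·3 + (1/3)·(-3) + (1/3)·(-9) = -3.
If Player 2 plays b3, Player 1's expected payoff is (1/3)·2 + (1/3)·0 + (1/3)·7 = 3.
Player 2 minimizes Player 1's payoff; the smallest is -3, so the best response is b2.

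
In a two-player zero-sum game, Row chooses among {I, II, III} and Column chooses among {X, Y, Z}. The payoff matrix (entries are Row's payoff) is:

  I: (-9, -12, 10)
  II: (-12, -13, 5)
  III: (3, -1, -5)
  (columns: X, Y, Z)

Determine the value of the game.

Row minima: I → -12, II → -13, III → -5; maximin = -5.
Column maxima: X → 3, Y → -1, Z → 10; minimax = -1.
-5 ≠ -1, so there is no saddle point; optimal play is mixed.
II is strictly dominated by I, so Row never plays it.
X is strictly dominated by Y (it gives Row strictly more in every row), so Column never plays it.
On the remaining 2×2 (I, III vs Y, Z):
Let Row play I with probability p. Expected payoff against Y: (-12)p + (-1)(1−p) = −11p − 1; against Z: 10p + (-5)(1−p) = 15p − 5.
Setting these equal: −11p − 1 = 15p − 5 ⇒ −26p = -4 ⇒ p = 2/13, and the value is (-11)·(2/13) − 1 = -35/13.
For Column: with q = P(Y), equating I's and III's payoffs gives −22q + 10 = 4q − 5 ⇒ q = 15/26.

-35/13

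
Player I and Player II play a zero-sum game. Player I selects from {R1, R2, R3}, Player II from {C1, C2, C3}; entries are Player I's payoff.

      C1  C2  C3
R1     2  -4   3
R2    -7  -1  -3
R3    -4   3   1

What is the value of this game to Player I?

Row minima: R1 → -4, R2 → -7, R3 → -4; maximin = -4.
Column maxima: C1 → 2, C2 → 3, C3 → 3; minimax = 2.
-4 ≠ 2, so there is no saddle point; optimal play is mixed.
R2 is strictly dominated by R3, so Player I never plays it.
C3 is strictly dominated by C1 (it gives Player I strictly more in every row), so Player II never plays it.
On the remaining 2×2 (R1, R3 vs C1, C2):
Let Player I play R1 with probability p. Expected payoff against C1: 2p + (-4)(1−p) = 6p − 4; against C2: (-4)p + 3(1−p) = −7p + 3.
Setting these equal: 6p − 4 = −7p + 3 ⇒ 13p = 7 ⇒ p = 7/13, and the value is (6)·(7/13) − 4 = -10/13.
For Player II: with q = P(C1), equating R1's and R3's payoffs gives 6q − 4 = −7q + 3 ⇒ q = 7/13.

-10/13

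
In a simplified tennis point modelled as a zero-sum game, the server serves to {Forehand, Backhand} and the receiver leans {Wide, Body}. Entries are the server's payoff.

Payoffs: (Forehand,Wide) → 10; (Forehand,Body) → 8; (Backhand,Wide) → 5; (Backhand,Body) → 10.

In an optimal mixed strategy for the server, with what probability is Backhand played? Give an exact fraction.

2/7

Row minima: Forehand → 8, Backhand → 5; maximin = 8.
Column maxima: Wide → 10, Body → 10; minimax = 10.
8 ≠ 10, so there is no saddle point; optimal play is mixed.
Let the server play Forehand with probability p. Expected payoff against Wide: 10p + 5(1−p) = 5p + 5; against Body: 8p + 10(1−p) = −2p + 10.
Setting these equal: 5p + 5 = −2p + 10 ⇒ 7p = 5 ⇒ p = 5/7, and the value is (5)·(5/7) + 5 = 60/7.
For the receiver: with q = P(Wide), equating Forehand's and Backhand's payoffs gives 2q + 8 = −5q + 10 ⇒ q = 2/7.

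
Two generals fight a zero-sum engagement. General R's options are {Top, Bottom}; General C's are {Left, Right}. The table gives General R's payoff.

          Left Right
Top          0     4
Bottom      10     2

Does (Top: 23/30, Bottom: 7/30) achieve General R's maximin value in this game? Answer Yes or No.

No

Against Left this mix gives (23/30)·0 + (7/30)·10 = 7/3.
Against Right this mix gives (23/30)·4 + (7/30)·2 = 53/15.
General C will play Left, holding General R to 7/3. Shifting weight toward the row that does better against Left would raise this floor (the equalizing mix achieves 10/3 against both Left and Right), so the proposed strategy is not optimal.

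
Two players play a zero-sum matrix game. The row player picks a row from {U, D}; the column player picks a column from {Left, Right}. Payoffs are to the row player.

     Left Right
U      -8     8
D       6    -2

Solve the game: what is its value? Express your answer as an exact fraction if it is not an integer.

Row minima: U → -8, D → -2; maximin = -2.
Column maxima: Left → 6, Right → 8; minimax = 6.
-2 ≠ 6, so there is no saddle point; optimal play is mixed.
Let the row player play U with probability p. Expected payoff against Left: (-8)p + 6(1−p) = −14p + 6; against Right: 8p + (-2)(1−p) = 10p − 2.
Setting these equal: −14p + 6 = 10p − 2 ⇒ −24p = -8 ⇒ p = 1/3, and the value is (-14)·(1/3) + 6 = 4/3.
For the column player: with q = P(Left), equating U's and D's payoffs gives −16q + 8 = 8q − 2 ⇒ q = 5/12.

4/3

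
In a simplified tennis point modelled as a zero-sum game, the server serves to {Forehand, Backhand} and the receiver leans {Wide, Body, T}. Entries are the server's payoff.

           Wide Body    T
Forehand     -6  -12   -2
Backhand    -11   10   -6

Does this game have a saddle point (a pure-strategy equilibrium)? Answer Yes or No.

Row minima: Forehand → -12, Backhand → -11; maximin = -11.
Column maxima: Wide → -6, Body → 10, T → -2; minimax = -6.
-11 ≠ -6, so no pure-strategy equilibrium exists.

No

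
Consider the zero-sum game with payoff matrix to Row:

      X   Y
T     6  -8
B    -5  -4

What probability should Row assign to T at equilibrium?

Row minima: T → -8, B → -5; maximin = -5.
Column maxima: X → 6, Y → -4; minimax = -4.
-5 ≠ -4, so there is no saddle point; optimal play is mixed.
Let Row play T with probability p. Expected payoff against X: 6p + (-5)(1−p) = 11p − 5; against Y: (-8)p + (-4)(1−p) = −4p − 4.
Setting these equal: 11p − 5 = −4p − 4 ⇒ 15p = 1 ⇒ p = 1/15, and the value is (11)·(1/15) − 5 = -64/15.
For Column: with q = P(X), equating T's and B's payoffs gives 14q − 8 = −q − 4 ⇒ q = 4/15.

1/15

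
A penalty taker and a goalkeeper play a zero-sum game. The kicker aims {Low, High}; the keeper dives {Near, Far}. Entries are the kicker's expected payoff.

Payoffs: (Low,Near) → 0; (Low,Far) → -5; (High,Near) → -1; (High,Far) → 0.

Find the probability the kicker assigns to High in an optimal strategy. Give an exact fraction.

5/6

Row minima: Low → -5, High → -1; maximin = -1.
Column maxima: Near → 0, Far → 0; minimax = 0.
-1 ≠ 0, so there is no saddle point; optimal play is mixed.
Let the kicker play Low with probability p. Expected payoff against Near: 0p + (-1)(1−p) = p − 1; against Far: (-5)p + 0(1−p) = −5p.
Setting these equal: p − 1 = −5p ⇒ 6p = 1 ⇒ p = 1/6, and the value is (1)·(1/6) − 1 = -5/6.
For the keeper: with q = P(Near), equating Low's and High's payoffs gives 5q − 5 = −q ⇒ q = 5/6.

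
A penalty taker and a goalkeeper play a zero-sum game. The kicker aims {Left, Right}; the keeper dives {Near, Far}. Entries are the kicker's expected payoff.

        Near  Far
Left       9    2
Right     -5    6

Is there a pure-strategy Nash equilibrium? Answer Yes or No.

Row minima: Left → 2, Right → -5; maximin = 2.
Column maxima: Near → 9, Far → 6; minimax = 6.
2 ≠ 6, so no pure-strategy equilibrium exists.

No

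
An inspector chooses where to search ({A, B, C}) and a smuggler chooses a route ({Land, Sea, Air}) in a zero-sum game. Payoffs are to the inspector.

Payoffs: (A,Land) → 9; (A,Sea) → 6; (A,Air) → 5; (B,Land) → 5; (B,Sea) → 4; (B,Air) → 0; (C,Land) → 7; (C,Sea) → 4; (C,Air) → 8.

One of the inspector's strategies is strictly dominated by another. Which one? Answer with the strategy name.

B

A gives a strictly higher payoff than B against every column: 9 > 5, 6 > 4, 5 > 0.
So B is strictly dominated and the inspector never plays it.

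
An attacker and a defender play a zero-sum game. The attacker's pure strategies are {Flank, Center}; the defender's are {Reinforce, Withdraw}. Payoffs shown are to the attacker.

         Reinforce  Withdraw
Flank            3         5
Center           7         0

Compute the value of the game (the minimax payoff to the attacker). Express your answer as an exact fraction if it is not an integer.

35/9

Row minima: Flank → 3, Center → 0; maximin = 3.
Column maxima: Reinforce → 7, Withdraw → 5; minimax = 5.
3 ≠ 5, so there is no saddle point; optimal play is mixed.
Let the attacker play Flank with probability p. Expected payoff against Reinforce: 3p + 7(1−p) = −4p + 7; against Withdraw: 5p + 0(1−p) = 5p.
Setting these equal: −4p + 7 = 5p ⇒ −9p = -7 ⇒ p = 7/9, and the value is (-4)·(7/9) + 7 = 35/9.
For the defender: with q = P(Reinforce), equating Flank's and Center's payoffs gives −2q + 5 = 7q ⇒ q = 5/9.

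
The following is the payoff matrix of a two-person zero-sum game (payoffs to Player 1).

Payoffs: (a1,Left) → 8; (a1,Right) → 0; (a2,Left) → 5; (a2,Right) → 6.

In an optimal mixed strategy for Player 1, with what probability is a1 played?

Row minima: a1 → 0, a2 → 5; maximin = 5.
Column maxima: Left → 8, Right → 6; minimax = 6.
5 ≠ 6, so there is no saddle point; optimal play is mixed.
Let Player 1 play a1 with probability p. Expected payoff against Left: 8p + 5(1−p) = 3p + 5; against Right: 0p + 6(1−p) = −6p + 6.
Setting these equal: 3p + 5 = −6p + 6 ⇒ 9p = 1 ⇒ p = 1/9, and the value is (3)·(1/9) + 5 = 16/3.
For Player 2: with q = P(Left), equating a1's and a2's payoffs gives 8q = −q + 6 ⇒ q = 2/3.

1/9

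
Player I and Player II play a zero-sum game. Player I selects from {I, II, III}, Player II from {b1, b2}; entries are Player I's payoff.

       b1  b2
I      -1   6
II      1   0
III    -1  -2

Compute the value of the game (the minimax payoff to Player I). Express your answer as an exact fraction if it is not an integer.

Row minima: I → -1, II → 0, III → -2; maximin = 0.
Column maxima: b1 → 1, b2 → 6; minimax = 1.
0 ≠ 1, so there is no saddle point; optimal play is mixed.
III is strictly dominated by II, so Player I never plays it.
On the remaining 2×2 (I, II vs b1, b2):
Let Player I play I with probability p. Expected payoff against b1: (-1)p + 1(1−p) = −2p + 1; against b2: 6p + 0(1−p) = 6p.
Setting these equal: −2p + 1 = 6p ⇒ −8p = -1 ⇒ p = 1/8, and the value is (-2)·(1/8) + 1 = 3/4.
For Player II: with q = P(b1), equating I's and II's payoffs gives −7q + 6 = q ⇒ q = 3/4.

3/4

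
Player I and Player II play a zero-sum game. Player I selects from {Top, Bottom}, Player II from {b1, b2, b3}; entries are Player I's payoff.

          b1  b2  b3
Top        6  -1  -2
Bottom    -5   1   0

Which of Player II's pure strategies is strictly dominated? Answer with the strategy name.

b3 holds Player I's payoff strictly below b2 in every row: -2 < -1, 0 < 1.
So b2 is strictly dominated for Player II.

b2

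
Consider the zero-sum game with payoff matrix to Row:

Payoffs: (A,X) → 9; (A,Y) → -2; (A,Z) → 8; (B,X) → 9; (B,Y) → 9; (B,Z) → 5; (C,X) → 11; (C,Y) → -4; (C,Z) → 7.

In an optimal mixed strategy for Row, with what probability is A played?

2/7

Row minima: A → -2, B → 5, C → -4; maximin = 5.
Column maxima: X → 11, Y → 9, Z → 8; minimax = 8.
5 ≠ 8, so there is no saddle point; optimal play is mixed.
X is strictly dominated by Z (it gives Row strictly more in every row), so Column never plays it.
With X eliminated, C is strictly dominated by A (A gives Row strictly more in every remaining column), so Row never plays it.
On the remaining 2×2 (A, B vs Y, Z):
Let Row play A with probability p. Expected payoff against Y: (-2)p + 9(1−p) = −11p + 9; against Z: 8p + 5(1−p) = 3p + 5.
Setting these equal: −11p + 9 = 3p + 5 ⇒ −14p = -4 ⇒ p = 2/7, and the value is (-11)·(2/7) + 9 = 41/7.
For Column: with q = P(Y), equating A's and B's payoffs gives −10q + 8 = 4q + 5 ⇒ q = 3/14.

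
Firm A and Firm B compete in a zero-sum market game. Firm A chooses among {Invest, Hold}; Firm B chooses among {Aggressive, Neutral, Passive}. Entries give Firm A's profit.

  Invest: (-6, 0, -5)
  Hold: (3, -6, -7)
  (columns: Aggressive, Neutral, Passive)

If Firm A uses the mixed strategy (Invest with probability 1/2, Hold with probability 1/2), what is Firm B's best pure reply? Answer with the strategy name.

Passive

If Firm B plays Aggressive, Firm A's expected payoff is (1/2)·(-6) + (1/2)·3 = -3/2.
If Firm B plays Neutral, Firm A's expected payoff is (1/2)·0 + (1/2)·(-6) = -3.
If Firm B plays Passive, Firm A's expected payoff is (1/2)·(-5) + (1/2)·(-7) = -6.
Firm B minimizes Firm A's payoff; the smallest is -6, so the best response is Passive.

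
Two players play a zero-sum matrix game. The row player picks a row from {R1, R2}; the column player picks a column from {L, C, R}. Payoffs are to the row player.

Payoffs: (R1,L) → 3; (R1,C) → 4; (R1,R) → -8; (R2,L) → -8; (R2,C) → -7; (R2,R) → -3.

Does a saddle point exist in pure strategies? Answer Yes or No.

No

Row minima: R1 → -8, R2 → -8; maximin = -8.
Column maxima: L → 3, C → 4, R → -3; minimax = -3.
-8 ≠ -3, so no pure-strategy equilibrium exists.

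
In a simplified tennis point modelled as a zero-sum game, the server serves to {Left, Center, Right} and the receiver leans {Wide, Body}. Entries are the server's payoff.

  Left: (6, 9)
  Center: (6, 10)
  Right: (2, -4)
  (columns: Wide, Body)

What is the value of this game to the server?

Row minima: Left → 6, Center → 6, Right → -4; maximin = 6.
Column maxima: Wide → 6, Body → 10; minimax = 6.
Since maximin = minimax = 6, there is a saddle point and the value is 6.

6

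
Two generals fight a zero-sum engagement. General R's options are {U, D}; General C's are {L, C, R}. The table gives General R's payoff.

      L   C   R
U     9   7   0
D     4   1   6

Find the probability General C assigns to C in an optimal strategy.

1/2

Row minima: U → 0, D → 1; maximin = 1.
Column maxima: L → 9, C → 7, R → 6; minimax = 6.
1 ≠ 6, so there is no saddle point; optimal play is mixed.
L is strictly dominated by C (it gives General R strictly more in every row), so General C never plays it.
On the remaining 2×2 (U, D vs C, R):
Let General R play U with probability p. Expected payoff against C: 7p + 1(1−p) = 6p + 1; against R: 0p + 6(1−p) = −6p + 6.
Setting these equal: 6p + 1 = −6p + 6 ⇒ 12p = 5 ⇒ p = 5/12, and the value is (6)·(5/12) + 1 = 7/2.
For General C: with q = P(C), equating U's and D's payoffs gives 7q = −5q + 6 ⇒ q = 1/2.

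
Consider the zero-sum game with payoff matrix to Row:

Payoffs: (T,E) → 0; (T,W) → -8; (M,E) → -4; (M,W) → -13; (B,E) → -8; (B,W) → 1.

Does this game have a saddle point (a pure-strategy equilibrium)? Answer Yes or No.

No

Row minima: T → -8, M → -13, B → -8; maximin = -8.
Column maxima: E → 0, W → 1; minimax = 0.
-8 ≠ 0, so no pure-strategy equilibrium exists.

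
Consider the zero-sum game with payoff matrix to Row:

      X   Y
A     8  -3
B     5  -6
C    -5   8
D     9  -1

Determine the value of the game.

Row minima: A → -3, B → -6, C → -5, D → -1; maximin = -1.
Column maxima: X → 9, Y → 8; minimax = 8.
-1 ≠ 8, so there is no saddle point; optimal play is mixed.
A is strictly dominated by D, so Row never plays it.
B is strictly dominated by D, so Row never plays it.
On the remaining 2×2 (C, D vs X, Y):
Let Row play C with probability p. Expected payoff against X: (-5)p + 9(1−p) = −14p + 9; against Y: 8p + (-1)(1−p) = 9p − 1.
Setting these equal: −14p + 9 = 9p − 1 ⇒ −23p = -10 ⇒ p = 10/23, and the value is (-14)·(10/23) + 9 = 67/23.
For Column: with q = P(X), equating C's and D's payoffs gives −13q + 8 = 10q − 1 ⇒ q = 9/23.

67/23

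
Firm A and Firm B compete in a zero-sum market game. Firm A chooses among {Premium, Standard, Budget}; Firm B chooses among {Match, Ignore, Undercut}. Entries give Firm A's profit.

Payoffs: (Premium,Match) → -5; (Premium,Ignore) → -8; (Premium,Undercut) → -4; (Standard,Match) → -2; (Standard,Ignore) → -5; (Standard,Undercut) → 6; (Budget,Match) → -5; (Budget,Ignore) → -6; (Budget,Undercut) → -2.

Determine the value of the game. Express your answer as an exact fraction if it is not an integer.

-5

Row minima: Premium → -8, Standard → -5, Budget → -6; maximin = -5.
Column maxima: Match → -2, Ignore → -5, Undercut → 6; minimax = -5.
Since maximin = minimax = -5, there is a saddle point and the value is -5.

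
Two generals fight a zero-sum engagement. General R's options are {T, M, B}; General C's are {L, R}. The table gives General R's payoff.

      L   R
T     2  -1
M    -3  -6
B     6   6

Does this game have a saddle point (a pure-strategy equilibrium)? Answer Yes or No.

Yes

Row minima: T → -1, M → -6, B → 6; maximin = 6.
Column maxima: L → 6, R → 6; minimax = 6.
maximin = minimax = 6, so a saddle point exists.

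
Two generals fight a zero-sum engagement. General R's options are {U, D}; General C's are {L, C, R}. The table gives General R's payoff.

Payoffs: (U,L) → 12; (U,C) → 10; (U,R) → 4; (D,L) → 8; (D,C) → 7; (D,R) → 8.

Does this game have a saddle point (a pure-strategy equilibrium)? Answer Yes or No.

Row minima: U → 4, D → 7; maximin = 7.
Column maxima: L → 12, C → 10, R → 8; minimax = 8.
7 ≠ 8, so no pure-strategy equilibrium exists.

No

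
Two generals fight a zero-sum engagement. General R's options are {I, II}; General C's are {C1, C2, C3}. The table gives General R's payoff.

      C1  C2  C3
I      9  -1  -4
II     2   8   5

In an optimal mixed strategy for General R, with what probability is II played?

13/16

Row minima: I → -4, II → 2; maximin = 2.
Column maxima: C1 → 9, C2 → 8, C3 → 5; minimax = 5.
2 ≠ 5, so there is no saddle point; optimal play is mixed.
C2 is strictly dominated by C3 (it gives General R strictly more in every row), so General C never plays it.
On the remaining 2×2 (I, II vs C1, C3):
Let General R play I with probability p. Expected payoff against C1: 9p + 2(1−p) = 7p + 2; against C3: (-4)p + 5(1−p) = −9p + 5.
Setting these equal: 7p + 2 = −9p + 5 ⇒ 16p = 3 ⇒ p = 3/16, and the value is (7)·(3/16) + 2 = 53/16.
For General C: with q = P(C1), equating I's and II's payoffs gives 13q − 4 = −3q + 5 ⇒ q = 9/16.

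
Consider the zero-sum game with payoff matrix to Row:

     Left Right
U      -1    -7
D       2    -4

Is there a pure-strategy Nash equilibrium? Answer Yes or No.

Row minima: U → -7, D → -4; maximin = -4.
Column maxima: Left → 2, Right → -4; minimax = -4.
maximin = minimax = -4, so a saddle point exists.

Yes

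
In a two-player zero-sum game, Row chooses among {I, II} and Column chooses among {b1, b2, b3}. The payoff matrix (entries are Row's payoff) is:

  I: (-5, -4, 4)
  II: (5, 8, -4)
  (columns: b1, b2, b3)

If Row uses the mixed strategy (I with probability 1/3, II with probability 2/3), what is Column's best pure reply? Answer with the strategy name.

If Column plays b1, Row's expected payoff is (1/3)·(-5) + (2/3)·5 = 5/3.
If Column plays b2, Row's expected payoff is (1/3)·(-4) + (2/3)·8 = 4.
If Column plays b3, Row's expected payoff is (1/3)·4 + (2/3)·(-4) = -4/3.
Column minimizes Row's payoff; the smallest is -4/3, so the best response is b3.

b3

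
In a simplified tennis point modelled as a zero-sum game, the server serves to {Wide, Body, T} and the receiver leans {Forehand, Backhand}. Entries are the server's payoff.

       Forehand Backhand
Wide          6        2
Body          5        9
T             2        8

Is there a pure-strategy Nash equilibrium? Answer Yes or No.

Row minima: Wide → 2, Body → 5, T → 2; maximin = 5.
Column maxima: Forehand → 6, Backhand → 9; minimax = 6.
5 ≠ 6, so no pure-strategy equilibrium exists.

No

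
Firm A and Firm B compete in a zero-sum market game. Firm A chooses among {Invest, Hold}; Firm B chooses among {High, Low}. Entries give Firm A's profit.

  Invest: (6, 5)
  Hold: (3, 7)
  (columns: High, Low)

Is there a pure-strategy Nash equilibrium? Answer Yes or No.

No

Row minima: Invest → 5, Hold → 3; maximin = 5.
Column maxima: High → 6, Low → 7; minimax = 6.
5 ≠ 6, so no pure-strategy equilibrium exists.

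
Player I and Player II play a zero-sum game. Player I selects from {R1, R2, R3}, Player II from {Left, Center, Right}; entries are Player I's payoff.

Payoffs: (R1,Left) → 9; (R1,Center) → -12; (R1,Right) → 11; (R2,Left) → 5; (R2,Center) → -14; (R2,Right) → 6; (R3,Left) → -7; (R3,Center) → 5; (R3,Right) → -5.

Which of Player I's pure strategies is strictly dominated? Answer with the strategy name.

R1 gives a strictly higher payoff than R2 against every column: 9 > 5, -12 > -14, 11 > 6.
So R2 is strictly dominated and Player I never plays it.

R2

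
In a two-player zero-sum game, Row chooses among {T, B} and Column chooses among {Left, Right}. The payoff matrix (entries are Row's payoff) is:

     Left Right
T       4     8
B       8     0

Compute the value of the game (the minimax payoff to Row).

Row minima: T → 4, B → 0; maximin = 4.
Column maxima: Left → 8, Right → 8; minimax = 8.
4 ≠ 8, so there is no saddle point; optimal play is mixed.
Let Row play T with probability p. Expected payoff against Left: 4p + 8(1−p) = −4p + 8; against Right: 8p + 0(1−p) = 8p.
Setting these equal: −4p + 8 = 8p ⇒ −12p = -8 ⇒ p = 2/3, and the value is (-4)·(2/3) + 8 = 16/3.
For Column: with q = P(Left), equating T's and B's payoffs gives −4q + 8 = 8q ⇒ q = 2/3.

16/3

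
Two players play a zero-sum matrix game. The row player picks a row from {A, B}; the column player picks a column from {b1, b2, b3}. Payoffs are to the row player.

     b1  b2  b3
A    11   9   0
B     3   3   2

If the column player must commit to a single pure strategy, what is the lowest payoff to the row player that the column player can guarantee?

2

Column maxima: b1 → 11, b2 → 9, b3 → 2.
The smallest of these is 2.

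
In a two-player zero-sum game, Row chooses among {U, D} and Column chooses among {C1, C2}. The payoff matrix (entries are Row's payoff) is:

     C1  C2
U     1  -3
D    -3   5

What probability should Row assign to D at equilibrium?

1/3

Row minima: U → -3, D → -3; maximin = -3.
Column maxima: C1 → 1, C2 → 5; minimax = 1.
-3 ≠ 1, so there is no saddle point; optimal play is mixed.
Let Row play U with probability p. Expected payoff against C1: 1p + (-3)(1−p) = 4p − 3; against C2: (-3)p + 5(1−p) = −8p + 5.
Setting these equal: 4p − 3 = −8p + 5 ⇒ 12p = 8 ⇒ p = 2/3, and the value is (4)·(2/3) − 3 = -1/3.
For Column: with q = P(C1), equating U's and D's payoffs gives 4q − 3 = −8q + 5 ⇒ q = 2/3.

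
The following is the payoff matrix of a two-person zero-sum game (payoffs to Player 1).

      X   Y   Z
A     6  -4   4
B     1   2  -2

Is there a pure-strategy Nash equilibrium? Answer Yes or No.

Row minima: A → -4, B → -2; maximin = -2.
Column maxima: X → 6, Y → 2, Z → 4; minimax = 2.
-2 ≠ 2, so no pure-strategy equilibrium exists.

No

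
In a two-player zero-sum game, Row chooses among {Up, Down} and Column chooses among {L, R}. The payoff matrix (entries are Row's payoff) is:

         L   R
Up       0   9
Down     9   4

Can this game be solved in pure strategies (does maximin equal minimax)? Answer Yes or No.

No

Row minima: Up → 0, Down → 4; maximin = 4.
Column maxima: L → 9, R → 9; minimax = 9.
4 ≠ 9, so no pure-strategy equilibrium exists.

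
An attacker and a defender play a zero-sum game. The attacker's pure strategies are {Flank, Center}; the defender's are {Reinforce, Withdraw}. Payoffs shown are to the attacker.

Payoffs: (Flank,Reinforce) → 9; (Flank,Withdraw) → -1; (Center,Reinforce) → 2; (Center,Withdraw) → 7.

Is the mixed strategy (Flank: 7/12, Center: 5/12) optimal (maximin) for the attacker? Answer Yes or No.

No

Against Reinforce this mix gives (7/12)·9 + (5/12)·2 = 73/12.
Against Withdraw this mix gives (7/12)·(-1) + (5/12)·7 = 7/3.
The defender will play Withdraw, holding the attacker to 7/3. Shifting weight toward the row that does better against Withdraw would raise this floor (the equalizing mix achieves 13/3 against both Withdraw and Reinforce), so the proposed strategy is not optimal.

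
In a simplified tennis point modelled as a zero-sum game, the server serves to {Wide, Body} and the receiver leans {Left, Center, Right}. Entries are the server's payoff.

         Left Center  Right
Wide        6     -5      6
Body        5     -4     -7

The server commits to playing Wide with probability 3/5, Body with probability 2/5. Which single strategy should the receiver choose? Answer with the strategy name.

Center

If the receiver plays Left, the server's expected payoff is (3/5)·6 + (2/5)·5 = 28/5.
If the receiver plays Center, the server's expected payoff is (3/5)·(-5) + (2/5)·(-4) = -23/5.
If the receiver plays Right, the server's expected payoff is (3/5)·6 + (2/5)·(-7) = 4/5.
The receiver minimizes the server's payoff; the smallest is -23/5, so the best response is Center.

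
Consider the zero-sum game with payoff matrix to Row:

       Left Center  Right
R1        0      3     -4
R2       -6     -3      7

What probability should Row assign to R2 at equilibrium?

4/17

Row minima: R1 → -4, R2 → -6; maximin = -4.
Column maxima: Left → 0, Center → 3, Right → 7; minimax = 0.
-4 ≠ 0, so there is no saddle point; optimal play is mixed.
Center is strictly dominated by Left (it gives Row strictly more in every row), so Column never plays it.
On the remaining 2×2 (R1, R2 vs Left, Right):
Let Row play R1 with probability p. Expected payoff against Left: 0p + (-6)(1−p) = 6p − 6; against Right: (-4)p + 7(1−p) = −11p + 7.
Setting these equal: 6p − 6 = −11p + 7 ⇒ 17p = 13 ⇒ p = 13/17, and the value is (6)·(13/17) − 6 = -24/17.
For Column: with q = P(Left), equating R1's and R2's payoffs gives 4q − 4 = −13q + 7 ⇒ q = 11/17.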